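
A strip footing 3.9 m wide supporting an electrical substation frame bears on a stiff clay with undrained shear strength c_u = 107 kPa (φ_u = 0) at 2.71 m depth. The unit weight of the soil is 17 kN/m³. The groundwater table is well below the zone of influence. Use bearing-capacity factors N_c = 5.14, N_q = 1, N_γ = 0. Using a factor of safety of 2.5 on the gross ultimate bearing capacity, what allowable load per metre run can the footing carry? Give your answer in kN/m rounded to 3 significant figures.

Effective surcharge at the founding depth q = γ·D_f = 17 × 2.71 = 46.07 kPa.
q_ult = c·N_c + q·N_q
     = 107 × 5.14 + 46.07 × 1
     = 549.98 + 46.07 = 596.05 kPa.
Gross allowable pressure q_all = 596.05 / 2.5 = 238.42 kPa.
Allowable wall load = q_all × B = 238.42 × 3.9 = 929.84 kN per metre run.

≈ 930 kN/m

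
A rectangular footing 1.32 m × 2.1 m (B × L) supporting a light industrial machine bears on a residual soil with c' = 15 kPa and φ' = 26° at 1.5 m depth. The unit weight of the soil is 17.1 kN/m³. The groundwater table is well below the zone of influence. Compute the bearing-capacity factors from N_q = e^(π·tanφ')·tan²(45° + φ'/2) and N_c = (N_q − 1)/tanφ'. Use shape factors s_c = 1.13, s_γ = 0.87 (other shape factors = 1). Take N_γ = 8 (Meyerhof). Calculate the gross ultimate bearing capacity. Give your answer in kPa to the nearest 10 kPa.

q_ult ≈ 760 kPa

tan26° = 0.4877, so N_q = e^(π×0.4877)·tan²(58°) = 4.629 × 2.561 = 11.85.
N_c = (11.85 − 1)/tan26° = 22.25.
q = γ·D_f = 17.1 × 1.5 = 25.65 kPa.
c·N_c·s_c = 15 × 22.254 × 1.13 = 377.21 kPa
q·N_q = 25.65 × 11.854 = 304.06 kPa
0.5·γ·B·N_γ·s_γ = 0.5 × 17.1 × 1.32 × 8 × 0.87 = 78.551 kPa
q_ult = 377.21 + 304.06 + 78.551 = 759.82 kPa.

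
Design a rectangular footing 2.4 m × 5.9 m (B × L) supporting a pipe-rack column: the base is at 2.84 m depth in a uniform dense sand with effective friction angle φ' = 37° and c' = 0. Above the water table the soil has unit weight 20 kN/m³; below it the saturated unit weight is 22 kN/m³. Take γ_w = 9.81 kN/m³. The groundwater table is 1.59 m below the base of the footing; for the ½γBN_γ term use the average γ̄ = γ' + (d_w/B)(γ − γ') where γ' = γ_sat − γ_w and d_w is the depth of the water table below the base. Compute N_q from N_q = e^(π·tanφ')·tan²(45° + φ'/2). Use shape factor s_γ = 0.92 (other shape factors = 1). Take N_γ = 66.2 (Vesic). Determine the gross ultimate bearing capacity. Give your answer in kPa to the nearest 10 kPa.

q_ult ≈ 3710 kPa

tan37° = 0.7536, so N_q = e^(π×0.7536)·tan²(63.5°) = 10.669 × 4.023 = 42.92.
Overburden at base level: q = 20 × 2.84 = 56.8 kPa.
The water table is 1.59 m below the base (< B = 2.4 m), so the ½γBN_γ term uses γ̄ = γ' + (d_w/B)(γ − γ') = 12.19 + (1.59/2.4)(20 − 12.19) = 17.364 kN/m³.
Surcharge term q·N_q = 56.8 × 42.92 = 2437.9 kPa; self-weight term 0.5·γ·B·N_γ·s_γ = 0.5 × 17.364 × 2.4 × 66.2 × 0.92 = 1269.1 kPa.
q_ult = 2437.9 + 1269.1 = 3706.9 kPa.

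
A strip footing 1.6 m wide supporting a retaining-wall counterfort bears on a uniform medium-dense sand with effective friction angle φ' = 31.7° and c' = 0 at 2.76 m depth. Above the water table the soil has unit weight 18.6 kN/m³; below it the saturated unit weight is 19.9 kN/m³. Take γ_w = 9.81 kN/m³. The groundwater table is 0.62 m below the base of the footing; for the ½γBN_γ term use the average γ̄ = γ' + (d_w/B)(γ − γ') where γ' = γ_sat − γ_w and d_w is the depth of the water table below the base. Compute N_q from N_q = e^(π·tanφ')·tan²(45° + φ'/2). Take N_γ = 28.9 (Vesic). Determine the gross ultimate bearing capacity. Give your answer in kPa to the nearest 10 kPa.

tan31.7° = 0.6176, so N_q = e^(π×0.6176)·tan²(60.85°) = 6.961 × 3.215 = 22.38.
Overburden at base level: q = 18.6 × 2.76 = 51.336 kPa.
The water table is 0.62 m below the base (< B = 1.6 m), so the ½γBN_γ term uses γ̄ = γ' + (d_w/B)(γ − γ') = 10.09 + (0.62/1.6)(18.6 − 10.09) = 13.388 kN/m³.
Surcharge term q·N_q = 51.336 × 22.377 = 1148.7 kPa; self-weight term 0.5·γ·B·N_γ = 0.5 × 13.388 × 1.6 × 28.9 = 309.52 kPa.
q_ult = 1148.7 + 309.52 = 1458.3 kPa.

q_ult ≈ 1460 kPa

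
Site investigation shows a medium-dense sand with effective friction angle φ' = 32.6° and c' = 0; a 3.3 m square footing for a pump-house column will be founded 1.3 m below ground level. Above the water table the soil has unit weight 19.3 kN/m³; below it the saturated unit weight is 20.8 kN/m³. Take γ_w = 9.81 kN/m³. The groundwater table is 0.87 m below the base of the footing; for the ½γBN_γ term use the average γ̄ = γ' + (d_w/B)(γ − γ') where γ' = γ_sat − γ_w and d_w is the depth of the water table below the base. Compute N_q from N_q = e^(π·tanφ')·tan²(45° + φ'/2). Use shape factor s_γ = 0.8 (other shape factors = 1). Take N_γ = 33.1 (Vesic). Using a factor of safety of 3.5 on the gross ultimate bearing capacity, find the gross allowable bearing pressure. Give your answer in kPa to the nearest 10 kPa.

N_q = e^(π·tan32.6°)·tan²(61.3°) = 24.88.
q = γ·D_f = 19.3 × 1.3 = 25.09 kPa.
γ' = 10.99 kN/m³; averaging over the depth B below the base, γ̄ = γ' + (d_w/B)(γ − γ') = 13.181 kN/m³.
q·N_q = 25.09 × 24.878 = 624.18 kPa
0.5·γ·B·N_γ·s_γ = 0.5 × 13.181 × 3.3 × 33.1 × 0.8 = 575.9 kPa
q_ult = 624.18 + 575.9 = 1200.1 kPa.
q_all = 1200.1 / 3.5 = 342.88 kPa.

q_all ≈ 340 kPa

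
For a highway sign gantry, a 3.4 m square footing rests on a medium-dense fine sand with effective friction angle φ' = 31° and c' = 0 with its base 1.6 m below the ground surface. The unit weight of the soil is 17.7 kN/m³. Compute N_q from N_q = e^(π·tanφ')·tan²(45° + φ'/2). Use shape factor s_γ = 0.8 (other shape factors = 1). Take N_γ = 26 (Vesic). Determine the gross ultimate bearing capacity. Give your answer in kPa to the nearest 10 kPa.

tan31° = 0.6009, so N_q = e^(π×0.6009)·tan²(60.5°) = 6.604 × 3.124 = 20.63.
Overburden at base level: q = 17.7 × 1.6 = 28.32 kPa.
Surcharge term q·N_q = 28.32 × 20.631 = 584.26 kPa; self-weight term 0.5·γ·B·N_γ·s_γ = 0.5 × 17.7 × 3.4 × 26 × 0.8 = 625.87 kPa.
q_ult = 584.26 + 625.87 = 1210.1 kPa.

q_ult ≈ 1210 kPa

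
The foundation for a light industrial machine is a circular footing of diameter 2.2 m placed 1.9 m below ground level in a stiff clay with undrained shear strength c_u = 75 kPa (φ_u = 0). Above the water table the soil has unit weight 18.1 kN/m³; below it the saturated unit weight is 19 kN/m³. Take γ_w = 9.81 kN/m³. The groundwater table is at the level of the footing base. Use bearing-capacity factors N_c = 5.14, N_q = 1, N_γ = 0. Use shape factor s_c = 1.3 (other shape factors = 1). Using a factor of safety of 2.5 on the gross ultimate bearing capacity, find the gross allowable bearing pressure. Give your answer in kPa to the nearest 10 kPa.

q_all ≈ 210 kPa

Effective surcharge at the founding depth q = γ·D_f = 18.1 × 1.9 = 34.39 kPa.
q_ult = c·N_c·s_c + q·N_q
     = 75 × 5.14 × 1.3 + 34.39 × 1
     = 501.15 + 34.39 = 535.54 kPa.
q_all = 535.54 / 2.5 = 214.22 kPa.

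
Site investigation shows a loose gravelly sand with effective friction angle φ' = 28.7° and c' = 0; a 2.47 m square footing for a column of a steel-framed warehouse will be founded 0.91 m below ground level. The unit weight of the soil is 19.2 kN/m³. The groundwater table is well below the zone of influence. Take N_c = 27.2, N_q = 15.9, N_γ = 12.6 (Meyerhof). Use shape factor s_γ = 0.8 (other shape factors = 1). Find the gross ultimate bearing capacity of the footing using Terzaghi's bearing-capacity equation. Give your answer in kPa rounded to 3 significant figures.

q_ult ≈ 517 kPa

q = γ·D_f = 19.2 × 0.91 = 17.472 kPa.
q·N_q = 17.472 × 15.9 = 277.8 kPa
0.5·γ·B·N_γ·s_γ = 0.5 × 19.2 × 2.47 × 12.6 × 0.8 = 239.02 kPa
q_ult = 277.8 + 239.02 = 516.82 kPa.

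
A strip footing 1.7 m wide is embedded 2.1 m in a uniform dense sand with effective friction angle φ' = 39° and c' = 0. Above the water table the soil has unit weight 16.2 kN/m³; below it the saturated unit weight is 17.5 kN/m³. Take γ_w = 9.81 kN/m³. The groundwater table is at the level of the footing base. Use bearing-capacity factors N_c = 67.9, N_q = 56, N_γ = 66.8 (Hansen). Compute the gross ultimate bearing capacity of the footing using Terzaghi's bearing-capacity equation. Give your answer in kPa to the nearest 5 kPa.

Effective surcharge at the founding depth q = γ·D_f = 16.2 × 2.1 = 34.02 kPa.
The water table coincides with the base, so in the self-weight term γ → γ' = 7.69 kN/m³.
q_ult = q·N_q + 0.5·γ·B·N_γ
     = 34.02 × 56 + 0.5 × 7.69 × 1.7 × 66.8
     = 1905.1 + 436.64 = 2341.8 kPa.

q_ult ≈ 2340 kPa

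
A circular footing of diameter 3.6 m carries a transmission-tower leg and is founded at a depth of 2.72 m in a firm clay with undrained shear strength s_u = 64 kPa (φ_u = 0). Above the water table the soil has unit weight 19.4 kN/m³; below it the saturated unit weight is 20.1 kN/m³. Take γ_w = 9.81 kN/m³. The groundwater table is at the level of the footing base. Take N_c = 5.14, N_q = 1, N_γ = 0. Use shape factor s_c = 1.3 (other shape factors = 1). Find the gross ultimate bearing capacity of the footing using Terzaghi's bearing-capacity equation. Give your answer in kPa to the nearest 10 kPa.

q_ult ≈ 480 kPa

q = γ·D_f = 19.4 × 2.72 = 52.768 kPa.
c·N_c·s_c = 64 × 5.14 × 1.3 = 427.65 kPa
q·N_q = 52.768 × 1 = 52.768 kPa
q_ult = 427.65 + 52.768 = 480.42 kPa.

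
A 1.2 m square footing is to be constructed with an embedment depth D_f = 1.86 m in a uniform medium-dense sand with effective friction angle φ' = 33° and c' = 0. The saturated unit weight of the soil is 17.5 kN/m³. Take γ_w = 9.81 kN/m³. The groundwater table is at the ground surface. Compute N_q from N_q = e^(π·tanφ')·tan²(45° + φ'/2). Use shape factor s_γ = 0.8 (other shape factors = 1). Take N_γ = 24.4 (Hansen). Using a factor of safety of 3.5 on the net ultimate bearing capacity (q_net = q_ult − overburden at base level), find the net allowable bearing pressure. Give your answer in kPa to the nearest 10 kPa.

q_all(net) ≈ 130 kPa

N_q = e^(π·tan33°)·tan²(61.5°) = 26.09.
γ' = 17.5 − 9.81 = 7.69 kN/m³ (submerged throughout). q = 7.69 × 1.86 = 14.303 kPa; the same γ' applies in the ½γBN_γ term.
q·N_q = 14.303 × 26.092 = 373.2 kPa
0.5·γ·B·N_γ·s_γ = 0.5 × 7.69 × 1.2 × 24.4 × 0.8 = 90.065 kPa
q_ult = 373.2 + 90.065 = 463.27 kPa.
q_net = 463.27 − 14.303 = 448.97 kPa.
q_all(net) = 448.97 / 3.5 = 128.28 kPa.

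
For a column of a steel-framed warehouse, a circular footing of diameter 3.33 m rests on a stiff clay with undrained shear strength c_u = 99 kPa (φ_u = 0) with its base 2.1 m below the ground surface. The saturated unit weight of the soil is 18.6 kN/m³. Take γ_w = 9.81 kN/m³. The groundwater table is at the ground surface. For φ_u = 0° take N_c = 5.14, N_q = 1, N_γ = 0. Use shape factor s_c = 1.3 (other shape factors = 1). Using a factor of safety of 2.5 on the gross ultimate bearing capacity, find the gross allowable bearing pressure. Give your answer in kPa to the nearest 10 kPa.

q_all ≈ 270 kPa

With the water table at the surface the whole profile is submerged: γ' = 18.6 − 9.81 = 8.79 kN/m³, so q = γ'·D_f = 18.459 kPa.
q_ult = c·N_c·s_c + q·N_q
     = 99 × 5.14 × 1.3 + 18.459 × 1
     = 661.52 + 18.459 = 679.98 kPa.
q_all = 679.98 / 2.5 = 271.99 kPa.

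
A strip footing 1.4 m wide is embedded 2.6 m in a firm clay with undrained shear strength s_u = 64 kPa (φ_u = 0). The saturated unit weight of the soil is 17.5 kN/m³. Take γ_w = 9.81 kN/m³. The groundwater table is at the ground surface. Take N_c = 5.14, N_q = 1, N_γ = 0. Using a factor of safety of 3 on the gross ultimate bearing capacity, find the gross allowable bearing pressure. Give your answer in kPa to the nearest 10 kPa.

γ' = 17.5 − 9.81 = 7.69 kN/m³ (submerged throughout). q = 7.69 × 2.6 = 19.994 kPa.
c·N_c = 64 × 5.14 = 328.96 kPa
q·N_q = 19.994 × 1 = 19.994 kPa
q_ult = 328.96 + 19.994 = 348.95 kPa.
q_all = 348.95 / 3 = 116.32 kPa.

q_all ≈ 120 kPa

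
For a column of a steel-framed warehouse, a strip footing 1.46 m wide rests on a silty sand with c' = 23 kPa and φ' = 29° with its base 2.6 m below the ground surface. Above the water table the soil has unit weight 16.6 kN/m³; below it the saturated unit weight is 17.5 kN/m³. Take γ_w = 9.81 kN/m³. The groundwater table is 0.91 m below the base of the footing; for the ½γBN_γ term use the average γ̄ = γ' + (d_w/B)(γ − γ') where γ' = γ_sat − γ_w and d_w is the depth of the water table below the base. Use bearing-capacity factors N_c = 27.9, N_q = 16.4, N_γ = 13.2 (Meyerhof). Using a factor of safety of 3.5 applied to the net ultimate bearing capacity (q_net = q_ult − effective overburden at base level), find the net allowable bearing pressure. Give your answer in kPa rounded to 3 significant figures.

q = γ·D_f = 16.6 × 2.6 = 43.16 kPa.
γ' = 7.69 kN/m³; averaging over the depth B below the base, γ̄ = γ' + (d_w/B)(γ − γ') = 13.243 kN/m³.
c·N_c = 23 × 27.9 = 641.7 kPa
q·N_q = 43.16 × 16.4 = 707.82 kPa
0.5·γ·B·N_γ = 0.5 × 13.243 × 1.46 × 13.2 = 127.61 kPa
q_ult = 641.7 + 707.82 + 127.61 = 1477.1 kPa.
Net ultimate: q_net = 1477.1 − 43.16 = 1434 kPa.
q_all(net) = 1434 / 3.5 = 409.71 kPa.

q_all(net) ≈ 410 kPa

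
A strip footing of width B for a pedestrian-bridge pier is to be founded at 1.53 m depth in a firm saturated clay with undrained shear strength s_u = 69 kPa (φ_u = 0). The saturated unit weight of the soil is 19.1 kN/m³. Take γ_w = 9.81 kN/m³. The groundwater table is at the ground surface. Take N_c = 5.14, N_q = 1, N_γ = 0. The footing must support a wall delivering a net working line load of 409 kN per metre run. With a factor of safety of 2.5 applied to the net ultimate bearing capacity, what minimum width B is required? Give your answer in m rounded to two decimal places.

With the water table at the surface the whole profile is submerged: γ' = 19.1 − 9.81 = 9.29 kN/m³, so q = γ'·D_f = 14.214 kPa.
q_ult = c·N_c + q·N_q
     = 69 × 5.14 + 14.214 × 1
     = 354.66 + 14.214 = 368.87 kPa.
For φ = 0 the ½γBN_γ term vanishes, so q_ult is independent of B. q_net = 368.87 − 14.214 = 354.66 kPa; q_all(net) = 354.66/2.5 = 141.86 kPa.
Required width B = w / q_all(net) = 409 / 141.86 = 2.883 m.

B = 2.88 m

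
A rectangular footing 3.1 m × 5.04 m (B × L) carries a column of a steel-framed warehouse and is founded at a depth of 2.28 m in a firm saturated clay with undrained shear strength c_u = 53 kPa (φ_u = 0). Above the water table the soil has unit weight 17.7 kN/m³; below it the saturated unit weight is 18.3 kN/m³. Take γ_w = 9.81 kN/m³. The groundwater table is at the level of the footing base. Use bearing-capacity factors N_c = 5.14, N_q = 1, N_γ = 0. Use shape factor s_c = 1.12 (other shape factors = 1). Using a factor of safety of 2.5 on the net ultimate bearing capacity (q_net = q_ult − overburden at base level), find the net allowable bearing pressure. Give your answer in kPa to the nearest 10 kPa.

Effective surcharge at the founding depth q = γ·D_f = 17.7 × 2.28 = 40.356 kPa.
q_ult = c·N_c·s_c + q·N_q
     = 53 × 5.14 × 1.12 + 40.356 × 1
     = 305.11 + 40.356 = 345.47 kPa.
q_net = 345.47 − 40.356 = 305.11 kPa.
q_all(net) = 305.11 / 2.5 = 122.04 kPa.

q_all(net) ≈ 120 kPa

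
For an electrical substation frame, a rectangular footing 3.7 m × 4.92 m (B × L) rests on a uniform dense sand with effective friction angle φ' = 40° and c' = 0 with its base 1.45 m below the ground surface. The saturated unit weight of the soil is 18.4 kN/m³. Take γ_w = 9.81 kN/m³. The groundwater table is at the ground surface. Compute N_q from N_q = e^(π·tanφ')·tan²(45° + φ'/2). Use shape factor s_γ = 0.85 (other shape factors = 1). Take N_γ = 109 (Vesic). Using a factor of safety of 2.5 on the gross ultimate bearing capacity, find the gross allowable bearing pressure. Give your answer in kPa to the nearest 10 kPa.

N_q = e^(π·tan40°)·tan²(65°) = 64.2.
γ' = 18.4 − 9.81 = 8.59 kN/m³ (submerged throughout). q = 8.59 × 1.45 = 12.455 kPa; the same γ' applies in the ½γBN_γ term.
q·N_q = 12.455 × 64.195 = 799.58 kPa
0.5·γ·B·N_γ·s_γ = 0.5 × 8.59 × 3.7 × 109 × 0.85 = 1472.3 kPa
q_ult = 799.58 + 1472.3 = 2271.9 kPa.
q_all = 2271.9 / 2.5 = 908.77 kPa.

q_all ≈ 910 kPa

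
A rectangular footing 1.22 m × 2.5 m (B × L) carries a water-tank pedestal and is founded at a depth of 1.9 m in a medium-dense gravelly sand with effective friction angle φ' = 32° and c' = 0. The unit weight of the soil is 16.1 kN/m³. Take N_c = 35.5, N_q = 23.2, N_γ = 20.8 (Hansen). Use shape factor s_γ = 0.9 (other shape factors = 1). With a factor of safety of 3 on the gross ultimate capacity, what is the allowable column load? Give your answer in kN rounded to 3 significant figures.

Effective surcharge at the founding depth q = γ·D_f = 16.1 × 1.9 = 30.59 kPa.
q_ult = q·N_q + 0.5·γ·B·N_γ·s_γ
     = 30.59 × 23.2 + 0.5 × 16.1 × 1.22 × 20.8 × 0.9
     = 709.69 + 183.85 = 893.54 kPa.
Gross allowable pressure q_all = 893.54 / 3 = 297.85 kPa.
Footing area = 3.05 m², so allowable column load = 297.85 × 3.05 = 908.43 kN.

P_all ≈ 908 kN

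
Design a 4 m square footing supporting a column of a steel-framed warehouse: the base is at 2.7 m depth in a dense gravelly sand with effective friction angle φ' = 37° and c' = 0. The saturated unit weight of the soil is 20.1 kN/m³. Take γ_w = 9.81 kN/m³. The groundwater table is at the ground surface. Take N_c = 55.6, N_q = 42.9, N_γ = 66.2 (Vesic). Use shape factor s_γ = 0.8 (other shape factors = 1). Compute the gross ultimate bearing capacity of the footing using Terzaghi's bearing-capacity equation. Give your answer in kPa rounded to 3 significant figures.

With the water table at the surface the whole profile is submerged: γ' = 20.1 − 9.81 = 10.29 kN/m³, so q = γ'·D_f = 27.783 kPa; the same γ' applies in the ½γBN_γ term.
q_ult = q·N_q + 0.5·γ·B·N_γ·s_γ
     = 27.783 × 42.9 + 0.5 × 10.29 × 4 × 66.2 × 0.8
     = 1191.9 + 1089.9 = 2281.8 kPa.

q_ult ≈ 2280 kPa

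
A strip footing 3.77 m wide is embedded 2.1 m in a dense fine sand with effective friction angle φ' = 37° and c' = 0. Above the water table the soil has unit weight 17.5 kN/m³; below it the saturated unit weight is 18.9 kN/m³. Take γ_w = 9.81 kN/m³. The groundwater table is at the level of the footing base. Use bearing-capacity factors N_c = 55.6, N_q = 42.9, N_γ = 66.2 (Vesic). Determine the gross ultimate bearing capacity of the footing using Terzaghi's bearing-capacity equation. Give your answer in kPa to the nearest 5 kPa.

Effective surcharge at the founding depth q = γ·D_f = 17.5 × 2.1 = 36.75 kPa.
The water table coincides with the base, so in the self-weight term γ → γ' = 9.09 kN/m³.
q_ult = q·N_q + 0.5·γ·B·N_γ
     = 36.75 × 42.9 + 0.5 × 9.09 × 3.77 × 66.2
     = 1576.6 + 1134.3 = 2710.9 kPa.

q_ult ≈ 2710 kPa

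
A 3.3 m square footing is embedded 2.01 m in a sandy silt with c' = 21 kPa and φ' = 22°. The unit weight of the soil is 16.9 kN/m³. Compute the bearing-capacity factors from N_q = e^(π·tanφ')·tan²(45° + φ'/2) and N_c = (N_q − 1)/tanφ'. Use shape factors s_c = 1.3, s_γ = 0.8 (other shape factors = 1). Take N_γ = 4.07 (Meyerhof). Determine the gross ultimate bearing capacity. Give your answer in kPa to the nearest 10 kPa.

tan22° = 0.404, so N_q = e^(π×0.404)·tan²(56°) = 3.558 × 2.198 = 7.82.
N_c = (7.82 − 1)/tan22° = 16.88.
Effective surcharge at the founding depth q = γ·D_f = 16.9 × 2.01 = 33.969 kPa.
q_ult = c·N_c·s_c + q·N_q + 0.5·γ·B·N_γ·s_γ
     = 21 × 16.883 × 1.3 + 33.969 × 7.8211 + 0.5 × 16.9 × 3.3 × 4.07 × 0.8
     = 460.9 + 265.68 + 90.794 = 817.37 kPa.

q_ult ≈ 820 kPa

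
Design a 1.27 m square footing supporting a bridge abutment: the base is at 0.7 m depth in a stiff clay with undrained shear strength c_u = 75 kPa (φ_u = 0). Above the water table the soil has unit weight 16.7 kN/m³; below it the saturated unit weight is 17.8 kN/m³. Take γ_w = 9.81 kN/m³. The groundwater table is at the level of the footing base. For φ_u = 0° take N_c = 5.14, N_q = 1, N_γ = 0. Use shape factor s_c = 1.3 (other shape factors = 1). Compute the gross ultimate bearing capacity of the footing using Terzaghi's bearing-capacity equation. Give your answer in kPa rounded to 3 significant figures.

q_ult ≈ 513 kPa

q = γ·D_f = 16.7 × 0.7 = 11.69 kPa.
c·N_c·s_c = 75 × 5.14 × 1.3 = 501.15 kPa
q·N_q = 11.69 × 1 = 11.69 kPa
q_ult = 501.15 + 11.69 = 512.84 kPa.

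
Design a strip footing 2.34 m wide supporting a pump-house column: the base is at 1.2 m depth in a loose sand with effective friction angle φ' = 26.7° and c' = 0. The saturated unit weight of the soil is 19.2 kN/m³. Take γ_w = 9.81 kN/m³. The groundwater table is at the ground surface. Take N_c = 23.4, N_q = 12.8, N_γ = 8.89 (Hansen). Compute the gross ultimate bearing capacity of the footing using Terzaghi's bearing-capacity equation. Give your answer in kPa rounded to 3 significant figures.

Water table at ground surface, so effective unit weight γ' = 19.2 − 9.81 = 9.39 kN/m³ is used throughout; overburden q = 9.39 × 1.2 = 11.268 kPa; the same γ' applies in the ½γBN_γ term.
Surcharge term q·N_q = 11.268 × 12.8 = 144.23 kPa; self-weight term 0.5·γ·B·N_γ = 0.5 × 9.39 × 2.34 × 8.89 = 97.668 kPa.
q_ult = 144.23 + 97.668 = 241.9 kPa.

q_ult ≈ 242 kPa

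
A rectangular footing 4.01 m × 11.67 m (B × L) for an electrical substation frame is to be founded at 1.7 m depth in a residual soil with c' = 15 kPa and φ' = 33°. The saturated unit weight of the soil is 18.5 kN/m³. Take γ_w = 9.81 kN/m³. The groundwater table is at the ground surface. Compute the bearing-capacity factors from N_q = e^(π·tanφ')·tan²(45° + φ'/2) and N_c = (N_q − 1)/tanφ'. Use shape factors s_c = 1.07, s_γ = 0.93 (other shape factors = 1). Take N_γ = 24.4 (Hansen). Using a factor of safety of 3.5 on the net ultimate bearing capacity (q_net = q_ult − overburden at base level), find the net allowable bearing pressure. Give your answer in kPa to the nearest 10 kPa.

N_q = e^(π·tan33°)·tan²(61.5°) = 26.09; N_c = (N_q − 1)/tanφ' = 38.64.
With the water table at the surface the whole profile is submerged: γ' = 18.5 − 9.81 = 8.69 kN/m³, so q = γ'·D_f = 14.773 kPa; the same γ' applies in the ½γBN_γ term.
q_ult = c·N_c·s_c + q·N_q + 0.5·γ·B·N_γ·s_γ
     = 15 × 38.638 × 1.07 + 14.773 × 26.092 + 0.5 × 8.69 × 4.01 × 24.4 × 0.93
     = 620.14 + 385.46 + 395.37 = 1401 kPa.
q_net = 1401 − 14.773 = 1386.2 kPa.
q_all(net) = 1386.2 / 3.5 = 396.06 kPa.

q_all(net) ≈ 400 kPa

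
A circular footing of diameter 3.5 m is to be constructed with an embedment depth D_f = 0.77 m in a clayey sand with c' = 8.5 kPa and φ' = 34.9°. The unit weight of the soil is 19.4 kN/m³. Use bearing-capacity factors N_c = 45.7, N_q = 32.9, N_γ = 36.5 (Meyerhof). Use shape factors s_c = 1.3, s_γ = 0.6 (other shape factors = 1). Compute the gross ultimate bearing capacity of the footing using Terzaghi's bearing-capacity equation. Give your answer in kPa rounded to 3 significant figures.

q_ult ≈ 1740 kPa

q = γ·D_f = 19.4 × 0.77 = 14.938 kPa.
c·N_c·s_c = 8.5 × 45.7 × 1.3 = 504.99 kPa
q·N_q = 14.938 × 32.9 = 491.46 kPa
0.5·γ·B·N_γ·s_γ = 0.5 × 19.4 × 3.5 × 36.5 × 0.6 = 743.5 kPa
q_ult = 504.99 + 491.46 + 743.5 = 1740 kPa.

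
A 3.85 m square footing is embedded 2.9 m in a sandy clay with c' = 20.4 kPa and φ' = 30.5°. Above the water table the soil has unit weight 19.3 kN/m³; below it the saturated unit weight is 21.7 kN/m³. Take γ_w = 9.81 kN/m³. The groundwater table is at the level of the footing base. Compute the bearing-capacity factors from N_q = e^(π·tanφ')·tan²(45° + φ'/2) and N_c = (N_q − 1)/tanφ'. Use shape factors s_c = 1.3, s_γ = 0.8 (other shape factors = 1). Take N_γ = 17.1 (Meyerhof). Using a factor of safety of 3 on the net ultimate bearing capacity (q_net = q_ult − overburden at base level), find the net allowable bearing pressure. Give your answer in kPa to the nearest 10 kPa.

q_all(net) ≈ 730 kPa

N_q = e^(π·tan30.5°)·tan²(60.25°) = 19.48; N_c = (N_q − 1)/tanφ' = 31.37.
q = γ·D_f = 19.3 × 2.9 = 55.97 kPa.
For the ½γBN_γ term take γ' = 21.7 − 9.81 = 11.89 kN/m³ (soil below base is submerged).
c·N_c·s_c = 20.4 × 31.372 × 1.3 = 831.98 kPa
q·N_q = 55.97 × 19.479 = 1090.3 kPa
0.5·γ·B·N_γ·s_γ = 0.5 × 11.89 × 3.85 × 17.1 × 0.8 = 313.11 kPa
q_ult = 831.98 + 1090.3 + 313.11 = 2235.4 kPa.
q_net = 2235.4 − 55.97 = 2179.4 kPa.
q_all(net) = 2179.4 / 3 = 726.46 kPa.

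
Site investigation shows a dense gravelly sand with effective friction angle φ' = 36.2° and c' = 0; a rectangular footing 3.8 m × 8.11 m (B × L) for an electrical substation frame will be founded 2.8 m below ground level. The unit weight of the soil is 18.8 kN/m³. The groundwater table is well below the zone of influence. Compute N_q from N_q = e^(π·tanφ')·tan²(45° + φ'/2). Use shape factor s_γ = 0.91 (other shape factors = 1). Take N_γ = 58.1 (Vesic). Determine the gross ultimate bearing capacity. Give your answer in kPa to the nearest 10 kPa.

tan36.2° = 0.7319, so N_q = e^(π×0.7319)·tan²(63.1°) = 9.967 × 3.885 = 38.73.
Overburden at base level: q = 18.8 × 2.8 = 52.64 kPa.
Surcharge term q·N_q = 52.64 × 38.725 = 2038.5 kPa; self-weight term 0.5·γ·B·N_γ·s_γ = 0.5 × 18.8 × 3.8 × 58.1 × 0.91 = 1888.6 kPa.
q_ult = 2038.5 + 1888.6 = 3927 kPa.

q_ult ≈ 3930 kPa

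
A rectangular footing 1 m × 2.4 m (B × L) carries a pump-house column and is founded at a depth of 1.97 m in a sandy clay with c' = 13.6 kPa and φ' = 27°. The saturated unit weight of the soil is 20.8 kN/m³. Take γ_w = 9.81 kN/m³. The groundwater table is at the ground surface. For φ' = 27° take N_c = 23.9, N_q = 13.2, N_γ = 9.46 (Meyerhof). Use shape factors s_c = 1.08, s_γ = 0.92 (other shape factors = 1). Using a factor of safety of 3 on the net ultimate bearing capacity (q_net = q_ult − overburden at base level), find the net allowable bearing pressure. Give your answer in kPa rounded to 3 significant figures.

With the water table at the surface the whole profile is submerged: γ' = 20.8 − 9.81 = 10.99 kN/m³, so q = γ'·D_f = 21.65 kPa; the same γ' applies in the ½γBN_γ term.
q_ult = c·N_c·s_c + q·N_q + 0.5·γ·B·N_γ·s_γ
     = 13.6 × 23.9 × 1.08 + 21.65 × 13.2 + 0.5 × 10.99 × 1 × 9.46 × 0.92
     = 351.04 + 285.78 + 47.824 = 684.65 kPa.
q_net = 684.65 − 21.65 = 663 kPa.
q_all(net) = 663 / 3 = 221 kPa.

q_all(net) ≈ 221 kPa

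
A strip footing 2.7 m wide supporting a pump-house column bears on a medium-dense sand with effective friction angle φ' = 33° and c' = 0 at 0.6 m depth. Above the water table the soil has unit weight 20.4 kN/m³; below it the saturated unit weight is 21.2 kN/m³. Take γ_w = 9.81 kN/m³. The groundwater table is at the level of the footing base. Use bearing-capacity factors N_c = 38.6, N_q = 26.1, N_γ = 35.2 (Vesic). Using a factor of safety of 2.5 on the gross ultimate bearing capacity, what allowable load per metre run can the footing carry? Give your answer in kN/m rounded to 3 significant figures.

q = γ·D_f = 20.4 × 0.6 = 12.24 kPa.
For the ½γBN_γ term take γ' = 21.2 − 9.81 = 11.39 kN/m³ (soil below base is submerged).
q·N_q = 12.24 × 26.1 = 319.46 kPa
0.5·γ·B·N_γ = 0.5 × 11.39 × 2.7 × 35.2 = 541.25 kPa
q_ult = 319.46 + 541.25 = 860.72 kPa.
Gross allowable pressure q_all = 860.72 / 2.5 = 344.29 kPa.
Allowable wall load = q_all × B = 344.29 × 2.7 = 929.57 kN per metre run.

≈ 930 kN/m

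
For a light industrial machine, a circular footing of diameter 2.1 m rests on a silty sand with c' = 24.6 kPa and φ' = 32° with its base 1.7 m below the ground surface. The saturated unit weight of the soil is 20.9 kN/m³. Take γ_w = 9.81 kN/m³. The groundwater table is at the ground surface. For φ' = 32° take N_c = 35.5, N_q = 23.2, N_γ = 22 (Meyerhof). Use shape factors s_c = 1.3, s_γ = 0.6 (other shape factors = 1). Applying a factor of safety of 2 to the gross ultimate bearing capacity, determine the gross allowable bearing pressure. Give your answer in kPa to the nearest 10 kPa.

q_all ≈ 860 kPa

γ' = 20.9 − 9.81 = 11.09 kN/m³ (submerged throughout). q = 11.09 × 1.7 = 18.853 kPa; the same γ' applies in the ½γBN_γ term.
c·N_c·s_c = 24.6 × 35.5 × 1.3 = 1135.3 kPa
q·N_q = 18.853 × 23.2 = 437.39 kPa
0.5·γ·B·N_γ·s_γ = 0.5 × 11.09 × 2.1 × 22 × 0.6 = 153.71 kPa
q_ult = 1135.3 + 437.39 + 153.71 = 1726.4 kPa.
q_all = q_ult / FS = 1726.4 / 2 = 863.19 kPa.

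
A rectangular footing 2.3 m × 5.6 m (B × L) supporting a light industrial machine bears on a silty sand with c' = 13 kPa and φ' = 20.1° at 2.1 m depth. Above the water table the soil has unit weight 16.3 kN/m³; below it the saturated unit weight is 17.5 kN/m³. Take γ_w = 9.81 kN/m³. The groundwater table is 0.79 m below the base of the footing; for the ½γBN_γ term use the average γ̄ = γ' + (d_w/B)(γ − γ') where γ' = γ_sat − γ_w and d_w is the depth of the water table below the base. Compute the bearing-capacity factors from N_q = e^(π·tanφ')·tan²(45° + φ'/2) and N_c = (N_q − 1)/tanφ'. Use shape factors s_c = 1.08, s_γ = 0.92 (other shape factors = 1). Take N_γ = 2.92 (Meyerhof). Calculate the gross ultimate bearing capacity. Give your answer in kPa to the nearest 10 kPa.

q_ult ≈ 460 kPa

tan20.1° = 0.3659, so N_q = e^(π×0.3659)·tan²(55.05°) = 3.157 × 2.047 = 6.46.
N_c = (6.46 − 1)/tan20.1° = 14.93.
Overburden at base level: q = 16.3 × 2.1 = 34.23 kPa.
The water table is 0.79 m below the base (< B = 2.3 m), so the ½γBN_γ term uses γ̄ = γ' + (d_w/B)(γ − γ') = 7.69 + (0.79/2.3)(16.3 − 7.69) = 10.647 kN/m³.
Cohesion term c·N_c·s_c = 13 × 14.929 × 1.08 = 209.6 kPa; surcharge term q·N_q = 34.23 × 6.4633 = 221.24 kPa; self-weight term 0.5·γ·B·N_γ·s_γ = 0.5 × 10.647 × 2.3 × 2.92 × 0.92 = 32.893 kPa.
q_ult = 209.6 + 221.24 + 32.893 = 463.73 kPa.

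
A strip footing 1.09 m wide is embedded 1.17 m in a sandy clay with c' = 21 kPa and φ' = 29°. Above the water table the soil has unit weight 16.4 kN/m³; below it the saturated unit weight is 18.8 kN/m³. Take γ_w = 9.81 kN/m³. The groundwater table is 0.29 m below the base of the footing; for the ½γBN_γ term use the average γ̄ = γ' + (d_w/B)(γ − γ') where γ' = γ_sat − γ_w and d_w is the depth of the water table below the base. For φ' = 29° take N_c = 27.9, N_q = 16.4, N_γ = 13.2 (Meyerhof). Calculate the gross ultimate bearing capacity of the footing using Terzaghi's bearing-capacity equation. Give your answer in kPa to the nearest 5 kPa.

q = γ·D_f = 16.4 × 1.17 = 19.188 kPa.
γ' = 8.99 kN/m³; averaging over the depth B below the base, γ̄ = γ' + (d_w/B)(γ − γ') = 10.961 kN/m³.
c·N_c = 21 × 27.9 = 585.9 kPa
q·N_q = 19.188 × 16.4 = 314.68 kPa
0.5·γ·B·N_γ = 0.5 × 10.961 × 1.09 × 13.2 = 78.857 kPa
q_ult = 585.9 + 314.68 + 78.857 = 979.44 kPa.

q_ult ≈ 980 kPa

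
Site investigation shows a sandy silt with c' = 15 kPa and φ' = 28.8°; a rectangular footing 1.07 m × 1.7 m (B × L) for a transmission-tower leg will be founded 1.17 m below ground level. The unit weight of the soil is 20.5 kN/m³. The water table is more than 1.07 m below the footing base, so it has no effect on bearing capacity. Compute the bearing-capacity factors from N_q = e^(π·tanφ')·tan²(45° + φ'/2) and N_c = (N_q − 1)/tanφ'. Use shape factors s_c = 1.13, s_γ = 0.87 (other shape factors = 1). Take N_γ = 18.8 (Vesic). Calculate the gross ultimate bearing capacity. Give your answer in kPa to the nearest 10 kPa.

q_ult ≈ 1030 kPa

tan28.8° = 0.5498, so N_q = e^(π×0.5498)·tan²(59.4°) = 5.624 × 2.859 = 16.08.
N_c = (16.08 − 1)/tan28.8° = 27.43.
Effective surcharge at the founding depth q = γ·D_f = 20.5 × 1.17 = 23.985 kPa.
q_ult = c·N_c·s_c + q·N_q + 0.5·γ·B·N_γ·s_γ
     = 15 × 27.432 × 1.13 + 23.985 × 16.081 + 0.5 × 20.5 × 1.07 × 18.8 × 0.87
     = 464.98 + 385.7 + 179.38 = 1030.1 kPa.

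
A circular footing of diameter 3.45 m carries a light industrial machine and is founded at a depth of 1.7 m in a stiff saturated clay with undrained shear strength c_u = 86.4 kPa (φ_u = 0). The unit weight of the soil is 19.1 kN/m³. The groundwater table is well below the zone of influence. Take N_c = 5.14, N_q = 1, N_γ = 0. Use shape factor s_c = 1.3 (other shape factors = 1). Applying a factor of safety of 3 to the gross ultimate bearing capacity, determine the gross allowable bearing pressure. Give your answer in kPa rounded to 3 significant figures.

Overburden at base level: q = 19.1 × 1.7 = 32.47 kPa.
Cohesion term c·N_c·s_c = 86.4 × 5.14 × 1.3 = 577.32 kPa; surcharge term q·N_q = 32.47 × 1 = 32.47 kPa.
q_ult = 577.32 + 32.47 = 609.79 kPa.
q_all = q_ult / FS = 609.79 / 3 = 203.26 kPa.

q_all ≈ 203 kPa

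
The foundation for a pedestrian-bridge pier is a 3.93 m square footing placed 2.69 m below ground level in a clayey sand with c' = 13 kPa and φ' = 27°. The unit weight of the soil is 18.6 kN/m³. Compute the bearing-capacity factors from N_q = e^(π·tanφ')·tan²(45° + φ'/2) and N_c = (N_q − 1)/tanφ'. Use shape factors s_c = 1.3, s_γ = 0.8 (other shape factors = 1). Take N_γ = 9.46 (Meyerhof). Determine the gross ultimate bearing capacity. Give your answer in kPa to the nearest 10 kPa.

tan27° = 0.5095, so N_q = e^(π×0.5095)·tan²(58.5°) = 4.957 × 2.663 = 13.2.
N_c = (13.2 − 1)/tan27° = 23.94.
Overburden at base level: q = 18.6 × 2.69 = 50.034 kPa.
Cohesion term c·N_c·s_c = 13 × 23.942 × 1.3 = 404.62 kPa; surcharge term q·N_q = 50.034 × 13.199 = 660.41 kPa; self-weight term 0.5·γ·B·N_γ·s_γ = 0.5 × 18.6 × 3.93 × 9.46 × 0.8 = 276.6 kPa.
q_ult = 404.62 + 660.41 + 276.6 = 1341.6 kPa.

q_ult ≈ 1340 kPa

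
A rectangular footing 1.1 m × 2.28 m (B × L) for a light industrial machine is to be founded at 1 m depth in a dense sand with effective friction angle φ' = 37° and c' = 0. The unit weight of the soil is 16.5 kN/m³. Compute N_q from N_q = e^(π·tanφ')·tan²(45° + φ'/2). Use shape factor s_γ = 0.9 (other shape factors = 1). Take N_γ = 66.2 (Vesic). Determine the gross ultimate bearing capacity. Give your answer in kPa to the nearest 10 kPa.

q_ult ≈ 1250 kPa

tan37° = 0.7536, so N_q = e^(π×0.7536)·tan²(63.5°) = 10.669 × 4.023 = 42.92.
Overburden at base level: q = 16.5 × 1 = 16.5 kPa.
Surcharge term q·N_q = 16.5 × 42.92 = 708.18 kPa; self-weight term 0.5·γ·B·N_γ·s_γ = 0.5 × 16.5 × 1.1 × 66.2 × 0.9 = 540.69 kPa.
q_ult = 708.18 + 540.69 = 1248.9 kPa.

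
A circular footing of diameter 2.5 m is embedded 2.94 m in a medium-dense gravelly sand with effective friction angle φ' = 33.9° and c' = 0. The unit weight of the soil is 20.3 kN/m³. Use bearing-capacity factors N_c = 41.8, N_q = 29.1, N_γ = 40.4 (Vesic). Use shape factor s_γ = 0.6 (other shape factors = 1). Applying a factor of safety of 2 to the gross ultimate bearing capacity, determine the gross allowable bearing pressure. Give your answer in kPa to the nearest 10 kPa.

q_all ≈ 1180 kPa

Overburden at base level: q = 20.3 × 2.94 = 59.682 kPa.
Surcharge term q·N_q = 59.682 × 29.1 = 1736.7 kPa; self-weight term 0.5·γ·B·N_γ·s_γ = 0.5 × 20.3 × 2.5 × 40.4 × 0.6 = 615.09 kPa.
q_ult = 1736.7 + 615.09 = 2351.8 kPa.
q_all = q_ult / FS = 2351.8 / 2 = 1175.9 kPa.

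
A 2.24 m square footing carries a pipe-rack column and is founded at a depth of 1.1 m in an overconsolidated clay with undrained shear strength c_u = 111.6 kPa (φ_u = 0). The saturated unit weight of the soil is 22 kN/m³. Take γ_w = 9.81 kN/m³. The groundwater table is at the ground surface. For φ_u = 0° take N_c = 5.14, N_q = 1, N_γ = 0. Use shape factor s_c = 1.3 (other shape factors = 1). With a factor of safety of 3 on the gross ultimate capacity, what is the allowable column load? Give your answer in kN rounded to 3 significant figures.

With the water table at the surface the whole profile is submerged: γ' = 22 − 9.81 = 12.19 kN/m³, so q = γ'·D_f = 13.409 kPa.
q_ult = c·N_c·s_c + q·N_q
     = 111.6 × 5.14 × 1.3 + 13.409 × 1
     = 745.71 + 13.409 = 759.12 kPa.
Gross allowable pressure q_all = 759.12 / 3 = 253.04 kPa.
Footing area = 5.0176 m², so allowable column load = 253.04 × 5.0176 = 1269.7 kN.

P_all ≈ 1270 kN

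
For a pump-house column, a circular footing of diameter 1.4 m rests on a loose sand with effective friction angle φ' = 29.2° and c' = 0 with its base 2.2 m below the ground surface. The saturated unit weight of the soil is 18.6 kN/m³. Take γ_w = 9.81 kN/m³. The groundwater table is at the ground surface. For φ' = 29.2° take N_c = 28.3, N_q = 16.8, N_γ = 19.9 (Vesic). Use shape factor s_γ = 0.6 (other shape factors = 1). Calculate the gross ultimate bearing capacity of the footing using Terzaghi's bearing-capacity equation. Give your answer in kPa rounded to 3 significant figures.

With the water table at the surface the whole profile is submerged: γ' = 18.6 − 9.81 = 8.79 kN/m³, so q = γ'·D_f = 19.338 kPa; the same γ' applies in the ½γBN_γ term.
q_ult = q·N_q + 0.5·γ·B·N_γ·s_γ
     = 19.338 × 16.8 + 0.5 × 8.79 × 1.4 × 19.9 × 0.6
     = 324.88 + 73.467 = 398.35 kPa.

q_ult ≈ 398 kPa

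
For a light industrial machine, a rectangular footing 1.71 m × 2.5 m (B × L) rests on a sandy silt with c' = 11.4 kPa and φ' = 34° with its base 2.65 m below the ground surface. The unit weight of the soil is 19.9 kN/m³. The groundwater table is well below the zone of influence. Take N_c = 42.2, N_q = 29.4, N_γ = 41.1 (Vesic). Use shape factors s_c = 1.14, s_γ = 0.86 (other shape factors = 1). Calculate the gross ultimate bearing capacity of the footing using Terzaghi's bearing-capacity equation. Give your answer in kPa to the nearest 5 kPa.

Overburden at base level: q = 19.9 × 2.65 = 52.735 kPa.
Cohesion term c·N_c·s_c = 11.4 × 42.2 × 1.14 = 548.43 kPa; surcharge term q·N_q = 52.735 × 29.4 = 1550.4 kPa; self-weight term 0.5·γ·B·N_γ·s_γ = 0.5 × 19.9 × 1.71 × 41.1 × 0.86 = 601.39 kPa.
q_ult = 548.43 + 1550.4 + 601.39 = 2700.2 kPa.

q_ult ≈ 2700 kPa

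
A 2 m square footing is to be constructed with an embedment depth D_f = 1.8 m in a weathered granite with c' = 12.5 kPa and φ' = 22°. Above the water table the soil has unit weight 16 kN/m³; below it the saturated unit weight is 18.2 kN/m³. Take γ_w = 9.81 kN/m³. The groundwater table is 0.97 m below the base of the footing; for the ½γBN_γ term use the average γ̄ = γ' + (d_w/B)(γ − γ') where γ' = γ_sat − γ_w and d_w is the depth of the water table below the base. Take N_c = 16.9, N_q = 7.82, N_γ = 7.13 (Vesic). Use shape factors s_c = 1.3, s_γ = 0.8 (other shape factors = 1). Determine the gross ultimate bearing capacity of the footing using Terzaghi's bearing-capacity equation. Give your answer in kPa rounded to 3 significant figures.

q = γ·D_f = 16 × 1.8 = 28.8 kPa.
γ' = 8.39 kN/m³; averaging over the depth B below the base, γ̄ = γ' + (d_w/B)(γ − γ') = 12.081 kN/m³.
c·N_c·s_c = 12.5 × 16.9 × 1.3 = 274.62 kPa
q·N_q = 28.8 × 7.82 = 225.22 kPa
0.5·γ·B·N_γ·s_γ = 0.5 × 12.081 × 2 × 7.13 × 0.8 = 68.909 kPa
q_ult = 274.62 + 225.22 + 68.909 = 568.75 kPa.

q_ult ≈ 569 kPa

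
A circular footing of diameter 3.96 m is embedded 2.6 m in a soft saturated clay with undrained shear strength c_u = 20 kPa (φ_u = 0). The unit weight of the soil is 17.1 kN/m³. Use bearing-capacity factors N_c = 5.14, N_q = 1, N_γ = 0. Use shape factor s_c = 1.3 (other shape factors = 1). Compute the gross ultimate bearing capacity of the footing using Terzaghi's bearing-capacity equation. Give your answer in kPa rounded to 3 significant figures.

q_ult ≈ 178 kPa

Effective surcharge at the founding depth q = γ·D_f = 17.1 × 2.6 = 44.46 kPa.
q_ult = c·N_c·s_c + q·N_q
     = 20 × 5.14 × 1.3 + 44.46 × 1
     = 133.64 + 44.46 = 178.1 kPa.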